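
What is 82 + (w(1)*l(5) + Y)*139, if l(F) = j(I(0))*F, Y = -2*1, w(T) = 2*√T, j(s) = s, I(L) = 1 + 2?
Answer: 3974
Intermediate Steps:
I(L) = 3
Y = -2
l(F) = 3*F
82 + (w(1)*l(5) + Y)*139 = 82 + ((2*√1)*(3*5) - 2)*139 = 82 + ((2*1)*15 - 2)*139 = 82 + (2*15 - 2)*139 = 82 + (30 - 2)*139 = 82 + 28*139 = 82 + 3892 = 3974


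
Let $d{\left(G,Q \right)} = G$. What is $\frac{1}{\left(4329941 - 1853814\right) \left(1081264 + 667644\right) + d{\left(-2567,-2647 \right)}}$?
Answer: $\frac{1}{4330518316749} \approx 2.3092 \cdot 10^{-13}$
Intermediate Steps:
$\frac{1}{\left(4329941 - 1853814\right) \left(1081264 + 667644\right) + d{\left(-2567,-2647 \right)}} = \frac{1}{\left(4329941 - 1853814\right) \left(1081264 + 667644\right) - 2567} = \frac{1}{2476127 \cdot 1748908 - 2567} = \frac{1}{4330518319316 - 2567} = \frac{1}{4330518316749}$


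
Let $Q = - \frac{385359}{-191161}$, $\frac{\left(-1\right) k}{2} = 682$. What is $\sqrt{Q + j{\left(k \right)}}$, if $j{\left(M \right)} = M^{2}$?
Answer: $\frac{\sqrt{67987300692520615}}{191161} \approx 1364.0$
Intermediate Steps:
$k = -1364$ ($k = \left(-2\right) 682 = -1364$)
$Q = \frac{385359}{191161}$ ($Q = \left(-385359\right) \left(- \frac{1}{191161}\right) = \frac{385359}{191161} \approx 2.0159$)
$\sqrt{Q + j{\left(k \right)}} = \sqrt{\frac{385359}{191161} + \left(-1364\right)^{2}} = \sqrt{\frac{385359}{191161} + 1860496} = \sqrt{\frac{355654661215}{191161}} = \frac{\sqrt{67987300692520615}}{191161}$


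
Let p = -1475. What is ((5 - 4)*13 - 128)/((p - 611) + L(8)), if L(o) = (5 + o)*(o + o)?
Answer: 115/1878 ≈ 0.061235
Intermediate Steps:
L(o) = 2*o*(5 + o) (L(o) = (5 + o)*(2*o) = 2*o*(5 + o))
((5 - 4)*13 - 128)/((p - 611) + L(8)) = ((5 - 4)*13 - 128)/((-1475 - 611) + 2*8*(5 + 8)) = (1*13 - 128)/(-2086 + 2*8*13) = (13 - 128)/(-2086 + 208) = -115/(-1878) = -115*(-1/1878) = 115/1878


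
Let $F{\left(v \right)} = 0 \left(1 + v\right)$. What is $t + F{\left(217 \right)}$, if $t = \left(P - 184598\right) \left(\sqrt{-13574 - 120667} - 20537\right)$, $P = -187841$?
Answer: $7648779743 - 372439 i \sqrt{134241} \approx 7.6488 \cdot 10^{9} - 1.3646 \cdot 10^{8} i$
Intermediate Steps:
$F{\left(v \right)} = 0$
$t = 7648779743 - 372439 i \sqrt{134241}$ ($t = \left(-187841 - 184598\right) \left(\sqrt{-13574 - 120667} - 20537\right) = - 372439 \left(\sqrt{-134241} - 20537\right) = - 372439 \left(i \sqrt{134241} - 20537\right) = - 372439 \left(-20537 + i \sqrt{134241}\right) = 7648779743 - 372439 i \sqrt{134241} \approx 7.6488 \cdot 10^{9} - 1.3646 \cdot 10^{8} i$)
$t + F{\left(217 \right)} = \left(7648779743 - 372439 i \sqrt{134241}\right) + 0 = 7648779743 - 372439 i \sqrt{134241}$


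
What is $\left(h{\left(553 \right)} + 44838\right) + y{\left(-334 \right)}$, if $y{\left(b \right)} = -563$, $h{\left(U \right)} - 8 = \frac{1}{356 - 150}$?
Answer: $\frac{9122299}{206} \approx 44283.0$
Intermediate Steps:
$h{\left(U \right)} = \frac{1649}{206}$ ($h{\left(U \right)} = 8 + \frac{1}{356 - 150} = 8 + \frac{1}{206} = \frac{1649}{206}$)
$\left(h{\left(553 \right)} + 44838\right) + y{\left(-334 \right)} = \left(\frac{1649}{206} + 44838\right) - 563 = \frac{9238277}{206} - 563 = \frac{9122299}{206}$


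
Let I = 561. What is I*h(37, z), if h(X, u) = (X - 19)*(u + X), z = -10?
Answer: 272646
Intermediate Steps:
h(X, u) = (-19 + X)*(X + u)
I*h(37, z) = 561*(37² - 19*37 - 19*(-10) + 37*(-10)) = 561*(1369 - 703 + 190 - 370) = 561*486 = 272646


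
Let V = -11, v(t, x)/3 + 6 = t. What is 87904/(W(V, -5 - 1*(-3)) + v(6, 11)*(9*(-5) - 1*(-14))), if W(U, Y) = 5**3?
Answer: 87904/125 ≈ 703.23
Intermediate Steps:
v(t, x) = -18 + 3*t
W(U, Y) = 125
87904/(W(V, -5 - 1*(-3)) + v(6, 11)*(9*(-5) - 1*(-14))) = 87904/(125 + (-18 + 3*6)*(9*(-5) - 1*(-14))) = 87904/(125 + (-18 + 18)*(-45 + 14)) = 87904/(125 + 0*(-31)) = 87904/(125 + 0) = 87904/125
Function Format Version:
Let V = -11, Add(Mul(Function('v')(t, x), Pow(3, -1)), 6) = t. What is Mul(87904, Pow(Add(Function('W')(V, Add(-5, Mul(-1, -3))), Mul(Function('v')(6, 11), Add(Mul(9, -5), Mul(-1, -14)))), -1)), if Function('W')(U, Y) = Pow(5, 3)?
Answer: Rational(87904, 125) ≈ 703.23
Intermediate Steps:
Function('v')(t, x) = Add(-18, Mul(3, t))
Function('W')(U, Y) = 125
Mul(87904, Pow(Add(Function('W')(V, Add(-5, Mul(-1, -3))), Mul(Function('v')(6, 11), Add(Mul(9, -5), Mul(-1, -14)))), -1)) = Mul(87904, Pow(Add(125, Mul(Add(-18, Mul(3, 6)), Add(Mul(9, -5), Mul(-1, -14)))), -1)) = Mul(87904, Pow(Add(125, Mul(Add(-18, 18), Add(-45, 14))), -1)) = Mul(87904, Pow(Add(125, Mul(0, -31)), -1)) = Mul(87904, Pow(Add(125, 0), -1)) = Mul(87904, Pow(125, -1)) = Mul(87904, Rational(1, 125)) = Rational(87904, 125)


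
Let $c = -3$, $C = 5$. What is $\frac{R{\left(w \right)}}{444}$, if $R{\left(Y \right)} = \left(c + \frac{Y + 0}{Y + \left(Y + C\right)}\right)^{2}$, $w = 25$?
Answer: $\frac{196}{13431} \approx 0.014593$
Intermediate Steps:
$R{\left(Y \right)} = \left(-3 + \frac{Y}{5 + 2 Y}\right)^{2}$ ($R{\left(Y \right)} = \left(-3 + \frac{Y + 0}{Y + \left(Y + 5\right)}\right)^{2} = \left(-3 + \frac{Y}{Y + \left(5 + Y\right)}\right)^{2} = \left(-3 + \frac{Y}{5 + 2 Y}\right)^{2}$)
$\frac{R{\left(w \right)}}{444} = \frac{25 \left(3 + 25\right)^{2} \frac{1}{\left(5 + 2 \cdot 25\right)^{2}}}{444} = \frac{25 \cdot 28^{2}}{\left(5 + 50\right)^{2}} \cdot \frac{1}{444} = 25 \cdot 784 \cdot \frac{1}{3025} \cdot \frac{1}{444} = \frac{784}{121} \cdot \frac{1}{444} = \frac{196}{13431}$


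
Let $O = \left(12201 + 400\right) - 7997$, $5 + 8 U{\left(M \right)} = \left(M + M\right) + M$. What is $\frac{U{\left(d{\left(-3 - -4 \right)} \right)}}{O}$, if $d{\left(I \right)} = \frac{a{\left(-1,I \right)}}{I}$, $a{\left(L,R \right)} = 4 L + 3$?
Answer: $- \frac{1}{4604} \approx -0.0002172$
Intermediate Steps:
$a{\left(L,R \right)} = 3 + 4 L$
$d{\left(I \right)} = - \frac{1}{I}$ ($d{\left(I \right)} = \frac{3 + 4 \left(-1\right)}{I} = \frac{3 - 4}{I} = - \frac{1}{I}$)
$U{\left(M \right)} = - \frac{5}{8} + \frac{3 M}{8}$ ($U{\left(M \right)} = - \frac{5}{8} + \frac{\left(M + M\right) + M}{8} = - \frac{5}{8} + \frac{2 M + M}{8} = - \frac{5}{8} + \frac{3 M}{8}$)
$O = 4604$ ($O = 12601 - 7997 = 4604$)
$\frac{U{\left(d{\left(-3 - -4 \right)} \right)}}{O} = \frac{- \frac{5}{8} + \frac{3 \left(- \frac{1}{-3 - -4}\right)}{8}}{4604} = \left(- \frac{5}{8} + \frac{3 \left(- \frac{1}{-3 + 4}\right)}{8}\right) \frac{1}{4604} = \left(- \frac{5}{8} + \frac{3 \left(- 1^{-1}\right)}{8}\right) \frac{1}{4604} = \left(- \frac{5}{8} + \frac{3 \left(\left(-1\right) 1\right)}{8}\right) \frac{1}{4604} = \left(- \frac{5}{8} + \frac{3}{8} \left(-1\right)\right) \frac{1}{4604} = \left(- \frac{5}{8} - \frac{3}{8}\right) \frac{1}{4604} = \left(-1\right) \frac{1}{4604} = - \frac{1}{4604}$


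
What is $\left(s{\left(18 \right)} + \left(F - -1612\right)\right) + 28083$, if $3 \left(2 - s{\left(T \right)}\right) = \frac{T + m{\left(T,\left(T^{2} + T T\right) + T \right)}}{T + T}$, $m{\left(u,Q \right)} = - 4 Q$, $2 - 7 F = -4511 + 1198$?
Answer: $\frac{422731}{14} \approx 30195.0$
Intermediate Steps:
$F = \frac{3315}{7}$ ($F = \frac{2}{7} - \frac{-4511 + 1198}{7} = \frac{2}{7} - - \frac{3313}{7} = \frac{2}{7} + \frac{3313}{7} = \frac{3315}{7} \approx 473.57$)
$s{\left(T \right)} = 2 - \frac{- 8 T^{2} - 3 T}{6 T}$ ($s{\left(T \right)} = 2 - \frac{\left(T - 4 \left(\left(T^{2} + T T\right) + T\right)\right) \frac{1}{T + T}}{3} = 2 - \frac{\left(T - 4 \left(\left(T^{2} + T^{2}\right) + T\right)\right) \frac{1}{2 T}}{3} = 2 - \frac{\left(T - 4 \left(2 T^{2} + T\right)\right) \frac{1}{2 T}}{3} = 2 - \frac{\left(T - 4 \left(T + 2 T^{2}\right)\right) \frac{1}{2 T}}{3} = 2 - \frac{\left(T - \left(4 T + 8 T^{2}\right)\right) \frac{1}{2 T}}{3} = 2 - \frac{\left(- 8 T^{2} - 3 T\right) \frac{1}{2 T}}{3} = 2 - \frac{\frac{1}{2} \frac{1}{T} \left(- 8 T^{2} - 3 T\right)}{3} = 2 - \frac{- 8 T^{2} - 3 T}{6 T}$)
$\left(s{\left(18 \right)} + \left(F - -1612\right)\right) + 28083 = \left(\left(\frac{5}{2} + \frac{4}{3} \cdot 18\right) + \left(\frac{3315}{7} - -1612\right)\right) + 28083 = \left(\left(\frac{5}{2} + 24\right) + \left(\frac{3315}{7} + 1612\right)\right) + 28083 = \left(\frac{53}{2} + \frac{14599}{7}\right) + 28083 = \frac{29569}{14} + 28083 = \frac{422731}{14}$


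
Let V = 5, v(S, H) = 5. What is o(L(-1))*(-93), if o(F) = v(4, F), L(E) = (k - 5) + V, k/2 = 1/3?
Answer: -465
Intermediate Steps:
k = ⅔ (k = 2/3 = 2*(⅓) = ⅔ ≈ 0.66667)
L(E) = ⅔ (L(E) = (⅔ - 5) + 5 = -13/3 + 5 = ⅔)
o(F) = 5
o(L(-1))*(-93) = 5*(-93) = -465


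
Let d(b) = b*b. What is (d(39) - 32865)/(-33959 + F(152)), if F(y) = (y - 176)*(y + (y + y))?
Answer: 31344/44903 ≈ 0.69804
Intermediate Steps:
F(y) = 3*y*(-176 + y) (F(y) = (-176 + y)*(y + 2*y) = (-176 + y)*(3*y) = 3*y*(-176 + y))
d(b) = b²
(d(39) - 32865)/(-33959 + F(152)) = (39² - 32865)/(-33959 + 3*152*(-176 + 152)) = (1521 - 32865)/(-33959 + 3*152*(-24)) = -31344/(-33959 - 10944) = -31344/(-44903) = -31344*(-1/44903) = 31344/44903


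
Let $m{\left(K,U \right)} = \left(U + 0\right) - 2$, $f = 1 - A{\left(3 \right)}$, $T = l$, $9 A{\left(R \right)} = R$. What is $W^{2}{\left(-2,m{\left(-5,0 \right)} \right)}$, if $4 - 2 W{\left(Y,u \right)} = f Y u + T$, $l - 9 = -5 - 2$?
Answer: $\frac{1}{9} \approx 0.11111$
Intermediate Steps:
$l = 2$ ($l = 9 - 7 = 2$)
$A{\left(R \right)} = \frac{R}{9}$
$T = 2$
$f = \frac{2}{3}$ ($f = 1 - \frac{1}{9} \cdot 3 = 1 - \frac{1}{3} = \frac{2}{3} \approx 0.66667$)
$m{\left(K,U \right)} = -2 + U$ ($m{\left(K,U \right)} = U - 2 = -2 + U$)
$W{\left(Y,u \right)} = 1 - \frac{Y u}{3}$ ($W{\left(Y,u \right)} = 2 - \frac{\frac{2 Y}{3} u + 2}{2} = 2 - \frac{\frac{2 Y u}{3} + 2}{2} = 2 - \frac{2 + \frac{2 Y u}{3}}{2} = 2 - \left(1 + \frac{Y u}{3}\right) = 1 - \frac{Y u}{3}$)
$W^{2}{\left(-2,m{\left(-5,0 \right)} \right)} = \left(1 - - \frac{2 \left(-2 + 0\right)}{3}\right)^{2} = \left(1 - \left(- \frac{2}{3}\right) \left(-2\right)\right)^{2} = \left(1 - \frac{4}{3}\right)^{2} = \left(- \frac{1}{3}\right)^{2} = \frac{1}{9}$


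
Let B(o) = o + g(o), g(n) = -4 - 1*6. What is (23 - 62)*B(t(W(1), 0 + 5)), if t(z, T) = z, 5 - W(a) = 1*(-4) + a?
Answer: 78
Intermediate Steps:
W(a) = 9 - a (W(a) = 5 - (1*(-4) + a) = 5 - (-4 + a) = 5 + (4 - a) = 9 - a)
g(n) = -10 (g(n) = -4 - 6 = -10)
B(o) = -10 + o (B(o) = o - 10 = -10 + o)
(23 - 62)*B(t(W(1), 0 + 5)) = (23 - 62)*(-10 + (9 - 1*1)) = -39*(-10 + (9 - 1)) = -39*(-10 + 8) = -39*(-2) = 78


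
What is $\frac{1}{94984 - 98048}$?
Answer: $- \frac{1}{3064} \approx -0.00032637$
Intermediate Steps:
$\frac{1}{94984 - 98048} = \frac{1}{-3064} = - \frac{1}{3064}$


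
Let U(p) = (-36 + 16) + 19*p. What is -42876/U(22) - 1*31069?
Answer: -6204169/199 ≈ -31177.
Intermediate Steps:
U(p) = -20 + 19*p
-42876/U(22) - 1*31069 = -42876/(-20 + 19*22) - 1*31069 = -42876/(-20 + 418) - 31069 = -42876/398 - 31069 = -42876*1/398 - 31069 = -21438/199 - 31069 = -6204169/199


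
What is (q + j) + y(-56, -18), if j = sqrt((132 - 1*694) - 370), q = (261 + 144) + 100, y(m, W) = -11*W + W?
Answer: 685 + 2*I*sqrt(233) ≈ 685.0 + 30.529*I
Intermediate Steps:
y(m, W) = -10*W
q = 505 (q = 405 + 100 = 505)
j = 2*I*sqrt(233) (j = sqrt((132 - 694) - 370) = sqrt(-562 - 370) = sqrt(-932) = 2*I*sqrt(233) ≈ 30.529*I)
(q + j) + y(-56, -18) = (505 + 2*I*sqrt(233)) - 10*(-18) = (505 + 2*I*sqrt(233)) + 180 = 685 + 2*I*sqrt(233)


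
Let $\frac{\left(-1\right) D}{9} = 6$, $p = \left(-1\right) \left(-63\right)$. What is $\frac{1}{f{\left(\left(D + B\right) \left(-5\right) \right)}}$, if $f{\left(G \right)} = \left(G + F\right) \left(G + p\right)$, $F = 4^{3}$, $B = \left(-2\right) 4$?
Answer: $\frac{1}{139502} \approx 7.1684 \cdot 10^{-6}$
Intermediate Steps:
$p = 63$
$D = -54$ ($D = \left(-9\right) 6 = -54$)
$B = -8$
$F = 64$
$f{\left(G \right)} = \left(63 + G\right) \left(64 + G\right)$ ($f{\left(G \right)} = \left(G + 64\right) \left(G + 63\right) = \left(64 + G\right) \left(63 + G\right) = \left(63 + G\right) \left(64 + G\right)$)
$\frac{1}{f{\left(\left(D + B\right) \left(-5\right) \right)}} = \frac{1}{4032 + \left(\left(-54 - 8\right) \left(-5\right)\right)^{2} + 127 \left(-54 - 8\right) \left(-5\right)} = \frac{1}{4032 + \left(\left(-62\right) \left(-5\right)\right)^{2} + 127 \left(\left(-62\right) \left(-5\right)\right)} = \frac{1}{4032 + 310^{2} + 127 \cdot 310} = \frac{1}{4032 + 96100 + 39370} = \frac{1}{139502}$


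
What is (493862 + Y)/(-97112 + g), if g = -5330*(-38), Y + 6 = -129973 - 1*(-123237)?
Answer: 121780/26357 ≈ 4.6204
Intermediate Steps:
Y = -6742 (Y = -6 + (-129973 - 1*(-123237)) = -6 + (-129973 + 123237) = -6 - 6736 = -6742)
g = 202540
(493862 + Y)/(-97112 + g) = (493862 - 6742)/(-97112 + 202540) = 487120/105428 = 487120*(1/105428) = 121780/26357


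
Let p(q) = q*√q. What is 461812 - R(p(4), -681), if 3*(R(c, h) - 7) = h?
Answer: 462032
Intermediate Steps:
p(q) = q^(3/2)
R(c, h) = 7 + h/3
461812 - R(p(4), -681) = 461812 - (7 + (⅓)*(-681)) = 461812 - (7 - 227) = 461812 - 1*(-220) = 461812 + 220 = 462032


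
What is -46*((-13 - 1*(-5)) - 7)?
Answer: 690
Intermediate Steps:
-46*((-13 - 1*(-5)) - 7) = -46*((-13 + 5) - 7) = -46*(-8 - 7) = -46*(-15) = 690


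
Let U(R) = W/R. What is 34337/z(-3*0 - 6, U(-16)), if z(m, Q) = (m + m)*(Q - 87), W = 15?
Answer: 137348/4221 ≈ 32.539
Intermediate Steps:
U(R) = 15/R
z(m, Q) = 2*m*(-87 + Q) (z(m, Q) = (2*m)*(-87 + Q) = 2*m*(-87 + Q))
34337/z(-3*0 - 6, U(-16)) = 34337/((2*(-3*0 - 6)*(-87 + 15/(-16)))) = 34337/((2*(0 - 6)*(-87 + 15*(-1/16)))) = 34337/((2*(-6)*(-87 - 15/16))) = 34337/((2*(-6)*(-1407/16))) = 34337/(4221/4) = 34337*(4/4221) = 137348/4221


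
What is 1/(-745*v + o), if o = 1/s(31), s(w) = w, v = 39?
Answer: -31/900704 ≈ -3.4417e-5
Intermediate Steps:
o = 1/31 ≈ 0.032258
1/(-745*v + o) = 1/(-745*39 + 1/31) = 1/(-29055 + 1/31) = 1/(-900704/31) = -31/900704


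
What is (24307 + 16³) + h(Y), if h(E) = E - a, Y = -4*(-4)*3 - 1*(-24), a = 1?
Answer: 28474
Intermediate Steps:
Y = 72 (Y = 16*3 + 24 = 48 + 24 = 72)
h(E) = -1 + E (h(E) = E - 1*1 = E - 1 = -1 + E)
(24307 + 16³) + h(Y) = (24307 + 16³) + (-1 + 72) = (24307 + 4096) + 71 = 28403 + 71 = 28474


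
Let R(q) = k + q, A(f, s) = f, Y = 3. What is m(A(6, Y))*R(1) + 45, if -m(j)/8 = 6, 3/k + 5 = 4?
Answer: 141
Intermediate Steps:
k = -3 (k = 3/(-5 + 4) = 3/(-1) = 3*(-1) = -3)
m(j) = -48 (m(j) = -8*6 = -48)
R(q) = -3 + q
m(A(6, Y))*R(1) + 45 = -48*(-3 + 1) + 45 = -48*(-2) + 45 = 96 + 45 = 141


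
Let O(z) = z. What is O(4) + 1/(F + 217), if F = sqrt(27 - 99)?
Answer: 188861/47161 - 6*I*sqrt(2)/47161 ≈ 4.0046 - 0.00017992*I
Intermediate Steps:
F = 6*I*sqrt(2) (F = sqrt(-72) = 6*I*sqrt(2) ≈ 8.4853*I)
O(4) + 1/(F + 217) = 4 + 1/(6*I*sqrt(2) + 217) = 4 + 1/(217 + 6*I*sqrt(2))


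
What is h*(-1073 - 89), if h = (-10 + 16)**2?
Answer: -41832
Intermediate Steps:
h = 36 (h = 6**2 = 36)
h*(-1073 - 89) = 36*(-1073 - 89) = 36*(-1162) = -41832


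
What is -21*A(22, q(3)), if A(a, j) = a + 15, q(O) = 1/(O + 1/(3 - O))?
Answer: -777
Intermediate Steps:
A(a, j) = 15 + a
-21*A(22, q(3)) = -21*(15 + 22) = -21*37 = -777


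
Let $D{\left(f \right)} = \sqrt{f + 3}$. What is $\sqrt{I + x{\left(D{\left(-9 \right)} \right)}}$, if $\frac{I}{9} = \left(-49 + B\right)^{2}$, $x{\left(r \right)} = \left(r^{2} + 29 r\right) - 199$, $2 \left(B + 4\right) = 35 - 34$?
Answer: $\frac{\sqrt{98405 + 116 i \sqrt{6}}}{2} \approx 156.85 + 0.22645 i$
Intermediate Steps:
$D{\left(f \right)} = \sqrt{3 + f}$
$B = - \frac{7}{2}$ ($B = -4 + \frac{35 - 34}{2} = -4 + \frac{1}{2} \cdot 1 = -4 + \frac{1}{2} = - \frac{7}{2} \approx -3.5$)
$x{\left(r \right)} = -199 + r^{2} + 29 r$
$I = \frac{99225}{4}$ ($I = 9 \left(-49 - \frac{7}{2}\right)^{2} = 9 \left(- \frac{105}{2}\right)^{2} = 9 \cdot \frac{11025}{4} = \frac{99225}{4} \approx 24806.0$)
$\sqrt{I + x{\left(D{\left(-9 \right)} \right)}} = \sqrt{\frac{99225}{4} + \left(-199 + \left(\sqrt{3 - 9}\right)^{2} + 29 \sqrt{3 - 9}\right)} = \sqrt{\frac{99225}{4} + \left(-199 + \left(\sqrt{-6}\right)^{2} + 29 \sqrt{-6}\right)} = \sqrt{\frac{99225}{4} + \left(-199 + \left(i \sqrt{6}\right)^{2} + 29 i \sqrt{6}\right)} = \sqrt{\frac{99225}{4} - \left(205 - 29 i \sqrt{6}\right)} = \sqrt{\frac{98405}{4} + 29 i \sqrt{6}}$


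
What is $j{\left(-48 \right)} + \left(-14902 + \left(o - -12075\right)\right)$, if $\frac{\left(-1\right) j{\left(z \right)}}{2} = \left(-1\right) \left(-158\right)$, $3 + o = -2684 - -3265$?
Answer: $-2565$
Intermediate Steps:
$o = 578$ ($o = -3 - -581 = -3 + \left(-2684 + 3265\right) = -3 + 581 = 578$)
$j{\left(z \right)} = -316$ ($j{\left(z \right)} = - 2 \left(\left(-1\right) \left(-158\right)\right) = \left(-2\right) 158 = -316$)
$j{\left(-48 \right)} + \left(-14902 + \left(o - -12075\right)\right) = -316 + \left(-14902 + \left(578 - -12075\right)\right) = -316 + \left(-14902 + \left(578 + 12075\right)\right) = -316 + \left(-14902 + 12653\right) = -316 - 2249 = -2565$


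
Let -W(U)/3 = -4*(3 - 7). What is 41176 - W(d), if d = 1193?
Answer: 41224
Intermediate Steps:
W(U) = -48 (W(U) = -(-12)*(3 - 7) = -(-12)*(-4) = -3*16 = -48)
41176 - W(d) = 41176 - 1*(-48) = 41176 + 48 = 41224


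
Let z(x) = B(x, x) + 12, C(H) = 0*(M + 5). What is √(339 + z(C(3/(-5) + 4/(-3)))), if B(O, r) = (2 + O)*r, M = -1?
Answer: 3*√39 ≈ 18.735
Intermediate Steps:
B(O, r) = r*(2 + O)
C(H) = 0 (C(H) = 0*(-1 + 5) = 0*4 = 0)
z(x) = 12 + x*(2 + x) (z(x) = x*(2 + x) + 12 = 12 + x*(2 + x))
√(339 + z(C(3/(-5) + 4/(-3)))) = √(339 + (12 + 0*(2 + 0))) = √(339 + (12 + 0*2)) = √(339 + (12 + 0)) = √(339 + 12) = √351 = 3*√39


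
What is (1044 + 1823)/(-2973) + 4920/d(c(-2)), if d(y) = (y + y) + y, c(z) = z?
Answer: -2440727/2973 ≈ -820.96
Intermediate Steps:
d(y) = 3*y (d(y) = 2*y + y = 3*y)
(1044 + 1823)/(-2973) + 4920/d(c(-2)) = (1044 + 1823)/(-2973) + 4920/((3*(-2))) = 2867*(-1/2973) + 4920/(-6) = -2867/2973 + 4920*(-⅙) = -2867/2973 - 820 = -2440727/2973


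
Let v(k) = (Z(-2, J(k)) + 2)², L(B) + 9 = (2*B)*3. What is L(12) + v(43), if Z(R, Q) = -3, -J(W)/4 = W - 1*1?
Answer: 64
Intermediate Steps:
L(B) = -9 + 6*B (L(B) = -9 + (2*B)*3 = -9 + 6*B)
J(W) = 4 - 4*W (J(W) = -4*(W - 1*1) = -4*(W - 1) = -4*(-1 + W) = 4 - 4*W)
v(k) = 1 (v(k) = (-3 + 2)² = (-1)² = 1)
L(12) + v(43) = (-9 + 6*12) + 1 = (-9 + 72) + 1 = 63 + 1 = 64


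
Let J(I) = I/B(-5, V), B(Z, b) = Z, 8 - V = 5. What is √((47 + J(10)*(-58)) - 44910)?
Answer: I*√44747 ≈ 211.53*I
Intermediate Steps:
V = 3 (V = 8 - 1*5 = 8 - 5 = 3)
J(I) = -I/5 (J(I) = I/(-5) = I*(-⅕) = -I/5)
√((47 + J(10)*(-58)) - 44910) = √((47 - ⅕*10*(-58)) - 44910) = √((47 - 2*(-58)) - 44910) = √((47 + 116) - 44910) = √(163 - 44910) = √(-44747) = I*√44747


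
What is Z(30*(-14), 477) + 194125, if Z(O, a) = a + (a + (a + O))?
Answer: 195136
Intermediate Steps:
Z(O, a) = O + 3*a (Z(O, a) = a + (a + (O + a)) = a + (O + 2*a) = O + 3*a)
Z(30*(-14), 477) + 194125 = (30*(-14) + 3*477) + 194125 = (-420 + 1431) + 194125 = 1011 + 194125 = 195136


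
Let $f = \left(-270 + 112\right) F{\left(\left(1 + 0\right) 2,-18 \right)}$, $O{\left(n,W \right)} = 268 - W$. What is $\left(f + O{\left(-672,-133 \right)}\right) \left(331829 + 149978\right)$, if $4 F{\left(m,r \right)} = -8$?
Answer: $345455619$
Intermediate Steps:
$F{\left(m,r \right)} = -2$ ($F{\left(m,r \right)} = \frac{1}{4} \left(-8\right) = -2$)
$f = 316$ ($f = \left(-270 + 112\right) \left(-2\right) = \left(-158\right) \left(-2\right) = 316$)
$\left(f + O{\left(-672,-133 \right)}\right) \left(331829 + 149978\right) = \left(316 + \left(268 - -133\right)\right) \left(331829 + 149978\right) = \left(316 + \left(268 + 133\right)\right) 481807 = \left(316 + 401\right) 481807 = 717 \cdot 481807 = 345455619$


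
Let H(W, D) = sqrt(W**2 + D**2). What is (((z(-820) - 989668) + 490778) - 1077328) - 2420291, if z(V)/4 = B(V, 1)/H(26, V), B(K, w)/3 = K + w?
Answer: -3996509 - 4914*sqrt(168269)/168269 ≈ -3.9965e+6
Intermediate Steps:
B(K, w) = 3*K + 3*w (B(K, w) = 3*(K + w) = 3*K + 3*w)
H(W, D) = sqrt(D**2 + W**2)
z(V) = 4*(3 + 3*V)/sqrt(676 + V**2) (z(V) = 4*((3*V + 3*1)/(sqrt(V**2 + 26**2))) = 4*((3*V + 3)/(sqrt(V**2 + 676))) = 4*((3 + 3*V)/(sqrt(676 + V**2))) = 4*((3 + 3*V)/sqrt(676 + V**2)) = 4*(3 + 3*V)/sqrt(676 + V**2))
(((z(-820) - 989668) + 490778) - 1077328) - 2420291 = (((12*(1 - 820)/sqrt(676 + (-820)**2) - 989668) + 490778) - 1077328) - 2420291 = (((12*(-819)/sqrt(676 + 672400) - 989668) + 490778) - 1077328) - 2420291 = (((12*(-819)/sqrt(673076) - 989668) + 490778) - 1077328) - 2420291 = (((12*(sqrt(168269)/336538)*(-819) - 989668) + 490778) - 1077328) - 2420291 = (((-4914*sqrt(168269)/168269 - 989668) + 490778) - 1077328) - 2420291 = (((-989668 - 4914*sqrt(168269)/168269) + 490778) - 1077328) - 2420291 = ((-498890 - 4914*sqrt(168269)/168269) - 1077328) - 2420291 = (-1576218 - 4914*sqrt(168269)/168269) - 2420291 = -3996509 - 4914*sqrt(168269)/168269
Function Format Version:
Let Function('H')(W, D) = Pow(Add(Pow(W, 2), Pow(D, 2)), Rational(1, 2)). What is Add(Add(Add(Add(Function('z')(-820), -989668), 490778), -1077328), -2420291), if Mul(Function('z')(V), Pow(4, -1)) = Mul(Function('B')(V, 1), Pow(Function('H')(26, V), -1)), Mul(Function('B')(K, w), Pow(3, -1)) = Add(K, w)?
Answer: Add(-3996509, Mul(Rational(-4914, 168269), Pow(168269, Rational(1, 2)))) ≈ -3.9965e+6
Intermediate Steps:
Function('B')(K, w) = Add(Mul(3, K), Mul(3, w)) (Function('B')(K, w) = Mul(3, Add(K, w)) = Add(Mul(3, K), Mul(3, w)))
Function('H')(W, D) = Pow(Add(Pow(D, 2), Pow(W, 2)), Rational(1, 2))
Function('z')(V) = Mul(4, Pow(Add(676, Pow(V, 2)), Rational(-1, 2)), Add(3, Mul(3, V))) (Function('z')(V) = Mul(4, Mul(Add(Mul(3, V), Mul(3, 1)), Pow(Pow(Add(Pow(V, 2), Pow(26, 2)), Rational(1, 2)), -1))) = Mul(4, Mul(Add(Mul(3, V), 3), Pow(Pow(Add(Pow(V, 2), 676), Rational(1, 2)), -1))) = Mul(4, Mul(Add(3, Mul(3, V)), Pow(Pow(Add(676, Pow(V, 2)), Rational(1, 2)), -1))) = Mul(4, Mul(Add(3, Mul(3, V)), Pow(Add(676, Pow(V, 2)), Rational(-1, 2)))) = Mul(4, Mul(Pow(Add(676, Pow(V, 2)), Rational(-1, 2)), Add(3, Mul(3, V)))) = Mul(4, Pow(Add(676, Pow(V, 2)), Rational(-1, 2)), Add(3, Mul(3, V))))
Add(Add(Add(Add(Function('z')(-820), -989668), 490778), -1077328), -2420291) = Add(Add(Add(Add(Mul(12, Pow(Add(676, Pow(-820, 2)), Rational(-1, 2)), Add(1, -820)), -989668), 490778), -1077328), -2420291) = Add(Add(Add(Add(Mul(12, Pow(Add(676, 672400), Rational(-1, 2)), -819), -989668), 490778), -1077328), -2420291) = Add(Add(Add(Add(Mul(12, Pow(673076, Rational(-1, 2)), -819), -989668), 490778), -1077328), -2420291) = Add(Add(Add(Add(Mul(12, Mul(Rational(1, 336538), Pow(168269, Rational(1, 2))), -819), -989668), 490778), -1077328), -2420291) = Add(Add(Add(Add(Mul(Rational(-4914, 168269), Pow(168269, Rational(1, 2))), -989668), 490778), -1077328), -2420291) = Add(Add(Add(Add(-989668, Mul(Rational(-4914, 168269), Pow(168269, Rational(1, 2)))), 490778), -1077328), -2420291) = Add(Add(Add(-498890, Mul(Rational(-4914, 168269), Pow(168269, Rational(1, 2)))), -1077328), -2420291) = Add(Add(-1576218, Mul(Rational(-4914, 168269), Pow(168269, Rational(1, 2)))), -2420291) = Add(-3996509, Mul(Rational(-4914, 168269), Pow(168269, Rational(1, 2))))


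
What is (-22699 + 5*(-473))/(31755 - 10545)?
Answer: -12532/10605 ≈ -1.1817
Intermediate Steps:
(-22699 + 5*(-473))/(31755 - 10545) = (-22699 - 2365)/21210 = -25064*1/21210 = -12532/10605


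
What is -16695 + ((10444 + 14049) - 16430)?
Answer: -8632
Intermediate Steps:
-16695 + ((10444 + 14049) - 16430) = -16695 + (24493 - 16430) = -16695 + 8063 = -8632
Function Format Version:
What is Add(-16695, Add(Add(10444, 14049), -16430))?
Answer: -8632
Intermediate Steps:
Add(-16695, Add(Add(10444, 14049), -16430)) = Add(-16695, Add(24493, -16430)) = Add(-16695, 8063) = -8632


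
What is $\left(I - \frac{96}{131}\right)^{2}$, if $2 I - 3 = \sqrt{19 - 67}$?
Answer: $- \frac{783327}{68644} + \frac{402 i \sqrt{3}}{131} \approx -11.411 + 5.3151 i$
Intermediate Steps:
$I = \frac{3}{2} + 2 i \sqrt{3}$ ($I = \frac{3}{2} + \frac{\sqrt{19 - 67}}{2} = \frac{3}{2} + \frac{\sqrt{-48}}{2} = \frac{3}{2} + \frac{4 i \sqrt{3}}{2} = \frac{3}{2} + 2 i \sqrt{3} \approx 1.5 + 3.4641 i$)
$\left(I - \frac{96}{131}\right)^{2} = \left(\left(\frac{3}{2} + 2 i \sqrt{3}\right) - \frac{96}{131}\right)^{2} = \left(\frac{201}{262} + 2 i \sqrt{3}\right)^{2}$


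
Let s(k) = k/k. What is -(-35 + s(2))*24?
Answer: 816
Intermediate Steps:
s(k) = 1
-(-35 + s(2))*24 = -(-35 + 1)*24 = -(-34)*24 = -1*(-816) = 816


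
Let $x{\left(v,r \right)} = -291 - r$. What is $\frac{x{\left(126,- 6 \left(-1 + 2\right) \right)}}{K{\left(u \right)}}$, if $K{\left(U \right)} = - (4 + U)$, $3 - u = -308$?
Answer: $\frac{19}{21} \approx 0.90476$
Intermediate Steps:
$u = 311$ ($u = 3 - -308 = 3 + 308 = 311$)
$K{\left(U \right)} = -4 - U$
$\frac{x{\left(126,- 6 \left(-1 + 2\right) \right)}}{K{\left(u \right)}} = \frac{-291 - - 6 \left(-1 + 2\right)}{-4 - 311} = \frac{-291 - \left(-6\right) 1}{-4 - 311} = \frac{-291 - -6}{-315} = \left(-291 + 6\right) \left(- \frac{1}{315}\right) = \left(-285\right) \left(- \frac{1}{315}\right) = \frac{19}{21}$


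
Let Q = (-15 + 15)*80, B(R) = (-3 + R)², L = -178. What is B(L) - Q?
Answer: 32761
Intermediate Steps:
Q = 0 (Q = 0*80 = 0)
B(L) - Q = (-3 - 178)² - 1*0 = (-181)² + 0 = 32761 + 0 = 32761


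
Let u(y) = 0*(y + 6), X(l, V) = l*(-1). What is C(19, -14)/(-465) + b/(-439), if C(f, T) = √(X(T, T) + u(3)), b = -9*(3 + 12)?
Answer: 135/439 - √14/465 ≈ 0.29947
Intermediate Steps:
b = -135 (b = -9*15 = -135)
X(l, V) = -l
u(y) = 0 (u(y) = 0*(6 + y) = 0)
C(f, T) = √(-T) (C(f, T) = √(-T + 0) = √(-T))
C(19, -14)/(-465) + b/(-439) = √(-1*(-14))/(-465) - 135/(-439) = √14*(-1/465) - 135*(-1/439) = -√14/465 + 135/439 = 135/439 - √14/465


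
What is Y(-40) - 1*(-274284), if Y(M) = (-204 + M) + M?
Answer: 274000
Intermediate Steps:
Y(M) = -204 + 2*M
Y(-40) - 1*(-274284) = (-204 + 2*(-40)) - 1*(-274284) = (-204 - 80) + 274284 = -284 + 274284 = 274000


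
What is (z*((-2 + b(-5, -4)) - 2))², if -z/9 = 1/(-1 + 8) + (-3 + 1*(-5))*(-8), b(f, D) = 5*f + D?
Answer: 17783022609/49 ≈ 3.6292e+8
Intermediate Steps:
b(f, D) = D + 5*f
z = -4041/7 (z = -9*(1/(-1 + 8) + (-3 + 1*(-5))*(-8)) = -9*(1/7 + (-3 - 5)*(-8)) = -9*(⅐ - 8*(-8)) = -9*(⅐ + 64) = -9*449/7 = -4041/7 ≈ -577.29)
(z*((-2 + b(-5, -4)) - 2))² = (-4041*((-2 + (-4 + 5*(-5))) - 2)/7)² = (-4041*((-2 + (-4 - 25)) - 2)/7)² = (-4041*((-2 - 29) - 2)/7)² = (-4041*(-31 - 2)/7)² = (-4041/7*(-33))² = (133353/7)² = 17783022609/49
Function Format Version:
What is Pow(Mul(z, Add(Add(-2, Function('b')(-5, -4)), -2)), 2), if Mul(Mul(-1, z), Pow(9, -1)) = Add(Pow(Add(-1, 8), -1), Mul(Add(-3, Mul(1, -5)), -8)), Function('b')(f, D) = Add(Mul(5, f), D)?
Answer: Rational(17783022609, 49) ≈ 3.6292e+8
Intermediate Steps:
Function('b')(f, D) = Add(D, Mul(5, f))
z = Rational(-4041, 7) (z = Mul(-9, Add(Pow(Add(-1, 8), -1), Mul(Add(-3, Mul(1, -5)), -8))) = Mul(-9, Add(Pow(7, -1), Mul(Add(-3, -5), -8))) = Mul(-9, Add(Rational(1, 7), Mul(-8, -8))) = Mul(-9, Add(Rational(1, 7), 64)) = Mul(-9, Rational(449, 7)) = Rational(-4041, 7) ≈ -577.29)
Pow(Mul(z, Add(Add(-2, Function('b')(-5, -4)), -2)), 2) = Pow(Mul(Rational(-4041, 7), Add(Add(-2, Add(-4, Mul(5, -5))), -2)), 2) = Pow(Mul(Rational(-4041, 7), Add(Add(-2, Add(-4, -25)), -2)), 2) = Pow(Mul(Rational(-4041, 7), Add(Add(-2, -29), -2)), 2) = Pow(Mul(Rational(-4041, 7), Add(-31, -2)), 2) = Pow(Mul(Rational(-4041, 7), -33), 2) = Pow(Rational(133353, 7), 2) = Rational(17783022609, 49)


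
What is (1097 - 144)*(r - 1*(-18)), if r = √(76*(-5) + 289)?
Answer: 17154 + 953*I*√91 ≈ 17154.0 + 9091.0*I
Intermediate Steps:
r = I*√91 (r = √(-380 + 289) = √(-91) = I*√91 ≈ 9.5394*I)
(1097 - 144)*(r - 1*(-18)) = (1097 - 144)*(I*√91 - 1*(-18)) = 953*(I*√91 + 18) = 953*(18 + I*√91) = 17154 + 953*I*√91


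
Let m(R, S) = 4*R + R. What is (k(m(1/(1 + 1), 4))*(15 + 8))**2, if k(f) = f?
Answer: 13225/4 ≈ 3306.3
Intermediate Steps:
m(R, S) = 5*R
(k(m(1/(1 + 1), 4))*(15 + 8))**2 = ((5/(1 + 1))*(15 + 8))**2 = ((5/2)*23)**2 = (115/2)**2 = 13225/4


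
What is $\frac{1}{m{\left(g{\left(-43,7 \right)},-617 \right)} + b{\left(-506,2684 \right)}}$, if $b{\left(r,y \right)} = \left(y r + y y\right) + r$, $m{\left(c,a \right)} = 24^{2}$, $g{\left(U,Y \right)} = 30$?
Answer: $\frac{1}{5845822} \approx 1.7106 \cdot 10^{-7}$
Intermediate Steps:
$m{\left(c,a \right)} = 576$
$b{\left(r,y \right)} = r + y^{2} + r y$ ($b{\left(r,y \right)} = \left(r y + y^{2}\right) + r = \left(y^{2} + r y\right) + r = r + y^{2} + r y$)
$\frac{1}{m{\left(g{\left(-43,7 \right)},-617 \right)} + b{\left(-506,2684 \right)}} = \frac{1}{576 - \left(1358610 - 7203856\right)} = \frac{1}{576 - -5845246} = \frac{1}{576 + 5845246} = \frac{1}{5845822}$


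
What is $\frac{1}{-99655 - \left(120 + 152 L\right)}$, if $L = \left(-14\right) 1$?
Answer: $- \frac{1}{97647} \approx -1.0241 \cdot 10^{-5}$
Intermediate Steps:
$L = -14$
$\frac{1}{-99655 - \left(120 + 152 L\right)} = \frac{1}{-99655 - -2008} = \frac{1}{-99655 + \left(2128 - 120\right)} = \frac{1}{-99655 + 2008} = \frac{1}{-97647} = - \frac{1}{97647}$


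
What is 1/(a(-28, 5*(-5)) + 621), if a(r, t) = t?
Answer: 1/596 ≈ 0.0016779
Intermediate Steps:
1/(a(-28, 5*(-5)) + 621) = 1/(5*(-5) + 621) = 1/(-25 + 621) = 1/596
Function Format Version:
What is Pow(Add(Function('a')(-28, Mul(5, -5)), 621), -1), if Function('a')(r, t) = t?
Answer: Rational(1, 596) ≈ 0.0016779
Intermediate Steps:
Pow(Add(Function('a')(-28, Mul(5, -5)), 621), -1) = Pow(Add(Mul(5, -5), 621), -1) = Pow(Add(-25, 621), -1) = Pow(596, -1) = Rational(1, 596)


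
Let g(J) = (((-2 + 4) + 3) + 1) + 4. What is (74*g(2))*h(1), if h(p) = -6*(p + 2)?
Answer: -13320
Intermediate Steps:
h(p) = -12 - 6*p (h(p) = -6*(2 + p) = -12 - 6*p)
g(J) = 10 (g(J) = ((2 + 3) + 1) + 4 = (5 + 1) + 4 = 6 + 4 = 10)
(74*g(2))*h(1) = (74*10)*(-12 - 6*1) = 740*(-12 - 6) = 740*(-18) = -13320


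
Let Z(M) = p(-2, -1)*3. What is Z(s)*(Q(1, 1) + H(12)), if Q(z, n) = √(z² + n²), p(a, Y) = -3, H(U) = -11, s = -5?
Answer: 99 - 9*√2 ≈ 86.272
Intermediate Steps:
Z(M) = -9 (Z(M) = -3*3 = -9)
Q(z, n) = √(n² + z²)
Z(s)*(Q(1, 1) + H(12)) = -9*(√(1² + 1²) - 11) = -9*(√(1 + 1) - 11) = -9*(√2 - 11) = -9*(-11 + √2) = 99 - 9*√2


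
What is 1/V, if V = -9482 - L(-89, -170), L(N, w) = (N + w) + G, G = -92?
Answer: -1/9131 ≈ -0.00010952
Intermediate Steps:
L(N, w) = -92 + N + w (L(N, w) = (N + w) - 92 = -92 + N + w)
V = -9131 (V = -9482 - (-92 - 89 - 170) = -9482 - 1*(-351) = -9482 + 351 = -9131)
1/V = 1/(-9131) = -1/9131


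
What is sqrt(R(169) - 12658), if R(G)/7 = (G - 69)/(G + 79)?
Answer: I*sqrt(48646502)/62 ≈ 112.5*I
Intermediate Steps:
R(G) = 7*(-69 + G)/(79 + G) (R(G) = 7*((G - 69)/(G + 79)) = 7*((-69 + G)/(79 + G)) = 7*(-69 + G)/(79 + G))
sqrt(R(169) - 12658) = sqrt(7*(-69 + 169)/(79 + 169) - 12658) = sqrt(7*100/248 - 12658) = sqrt(7*(1/248)*100 - 12658) = sqrt(175/62 - 12658) = sqrt(-784621/62) = I*sqrt(48646502)/62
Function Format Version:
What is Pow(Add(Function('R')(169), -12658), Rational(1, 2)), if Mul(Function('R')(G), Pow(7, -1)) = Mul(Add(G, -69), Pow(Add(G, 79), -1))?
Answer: Mul(Rational(1, 62), I, Pow(48646502, Rational(1, 2))) ≈ Mul(112.50, I)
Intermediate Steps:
Function('R')(G) = Mul(7, Pow(Add(79, G), -1), Add(-69, G)) (Function('R')(G) = Mul(7, Mul(Add(G, -69), Pow(Add(G, 79), -1))) = Mul(7, Mul(Add(-69, G), Pow(Add(79, G), -1))) = Mul(7, Mul(Pow(Add(79, G), -1), Add(-69, G))) = Mul(7, Pow(Add(79, G), -1), Add(-69, G)))
Pow(Add(Function('R')(169), -12658), Rational(1, 2)) = Pow(Add(Mul(7, Pow(Add(79, 169), -1), Add(-69, 169)), -12658), Rational(1, 2)) = Pow(Add(Mul(7, Pow(248, -1), 100), -12658), Rational(1, 2)) = Pow(Add(Mul(7, Rational(1, 248), 100), -12658), Rational(1, 2)) = Pow(Add(Rational(175, 62), -12658), Rational(1, 2)) = Pow(Rational(-784621, 62), Rational(1, 2)) = Mul(Rational(1, 62), I, Pow(48646502, Rational(1, 2)))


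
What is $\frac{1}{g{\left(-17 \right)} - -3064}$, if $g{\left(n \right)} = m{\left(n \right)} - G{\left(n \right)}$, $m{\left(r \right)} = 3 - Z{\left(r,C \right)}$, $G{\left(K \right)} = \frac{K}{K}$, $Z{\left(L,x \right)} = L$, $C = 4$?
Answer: $\frac{1}{3083} \approx 0.00032436$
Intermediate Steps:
$G{\left(K \right)} = 1$
$m{\left(r \right)} = 3 - r$
$g{\left(n \right)} = 2 - n$ ($g{\left(n \right)} = \left(3 - n\right) - 1 = 2 - n$)
$\frac{1}{g{\left(-17 \right)} - -3064} = \frac{1}{\left(2 - -17\right) - -3064} = \frac{1}{\left(2 + 17\right) + \left(-2 + 3066\right)} = \frac{1}{19 + 3064} = \frac{1}{3083}$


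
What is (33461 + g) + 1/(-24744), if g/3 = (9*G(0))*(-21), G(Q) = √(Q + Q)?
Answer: 827958983/24744 ≈ 33461.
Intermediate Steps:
G(Q) = √2*√Q (G(Q) = √(2*Q) = √2*√Q)
g = 0 (g = 3*((9*(√2*√0))*(-21)) = 3*((9*(√2*0))*(-21)) = 3*((9*0)*(-21)) = 3*(0*(-21)) = 3*0 = 0)
(33461 + g) + 1/(-24744) = (33461 + 0) + 1/(-24744) = 33461 - 1/24744 = 827958983/24744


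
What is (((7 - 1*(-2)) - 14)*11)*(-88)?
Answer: 4840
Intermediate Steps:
(((7 - 1*(-2)) - 14)*11)*(-88) = (((7 + 2) - 14)*11)*(-88) = ((9 - 14)*11)*(-88) = -5*11*(-88) = -55*(-88) = 4840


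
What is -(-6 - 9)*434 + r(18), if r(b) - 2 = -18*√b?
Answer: 6512 - 54*√2 ≈ 6435.6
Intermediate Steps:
r(b) = 2 - 18*√b
-(-6 - 9)*434 + r(18) = -(-6 - 9)*434 + (2 - 54*√2) = -1*(-15)*434 + (2 - 54*√2) = 15*434 + (2 - 54*√2) = 6510 + (2 - 54*√2) = 6512 - 54*√2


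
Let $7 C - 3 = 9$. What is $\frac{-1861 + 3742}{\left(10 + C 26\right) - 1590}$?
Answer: $- \frac{13167}{10748} \approx -1.2251$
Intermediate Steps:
$C = \frac{12}{7}$ ($C = \frac{3}{7} + \frac{1}{7} \cdot 9 = \frac{3}{7} + \frac{9}{7} = \frac{12}{7} \approx 1.7143$)
$\frac{-1861 + 3742}{\left(10 + C 26\right) - 1590} = \frac{-1861 + 3742}{\left(10 + \frac{12}{7} \cdot 26\right) - 1590} = \frac{1881}{\left(10 + \frac{312}{7}\right) - 1590} = \frac{1881}{\frac{382}{7} - 1590} = \frac{1881}{- \frac{10748}{7}} = 1881 \left(- \frac{7}{10748}\right) = - \frac{13167}{10748}$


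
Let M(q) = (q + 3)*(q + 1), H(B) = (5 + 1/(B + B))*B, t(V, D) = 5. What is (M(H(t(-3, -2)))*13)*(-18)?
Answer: -353457/2 ≈ -1.7673e+5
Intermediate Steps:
H(B) = B*(5 + 1/(2*B)) (H(B) = (5 + 1/(2*B))*B = B*(5 + 1/(2*B)))
M(q) = (1 + q)*(3 + q) (M(q) = (3 + q)*(1 + q) = (1 + q)*(3 + q))
(M(H(t(-3, -2)))*13)*(-18) = ((3 + (½ + 5*5)² + 4*(½ + 5*5))*13)*(-18) = ((3 + (½ + 25)² + 4*(½ + 25))*13)*(-18) = ((3 + (51/2)² + 4*(51/2))*13)*(-18) = ((3 + 2601/4 + 102)*13)*(-18) = ((3021/4)*13)*(-18) = (39273/4)*(-18) = -353457/2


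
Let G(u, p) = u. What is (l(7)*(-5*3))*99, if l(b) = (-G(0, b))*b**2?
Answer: 0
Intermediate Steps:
l(b) = 0 (l(b) = (-1*0)*b**2 = 0*b**2 = 0)
(l(7)*(-5*3))*99 = (0*(-5*3))*99 = (0*(-15))*99 = 0*99 = 0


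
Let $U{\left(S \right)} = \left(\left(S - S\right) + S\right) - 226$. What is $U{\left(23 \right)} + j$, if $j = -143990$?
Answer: $-144193$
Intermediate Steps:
$U{\left(S \right)} = -226 + S$ ($U{\left(S \right)} = \left(0 + S\right) - 226 = S - 226 = -226 + S$)
$U{\left(23 \right)} + j = \left(-226 + 23\right) - 143990 = -203 - 143990 = -144193$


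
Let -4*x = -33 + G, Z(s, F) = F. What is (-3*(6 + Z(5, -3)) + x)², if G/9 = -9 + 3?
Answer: 2601/16 ≈ 162.56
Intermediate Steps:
G = -54 (G = 9*(-9 + 3) = 9*(-6) = -54)
x = 87/4 (x = -(-33 - 54)/4 = -¼*(-87) = 87/4 ≈ 21.750)
(-3*(6 + Z(5, -3)) + x)² = (-3*(6 - 3) + 87/4)² = (-3*3 + 87/4)² = (-9 + 87/4)² = (51/4)² = 2601/16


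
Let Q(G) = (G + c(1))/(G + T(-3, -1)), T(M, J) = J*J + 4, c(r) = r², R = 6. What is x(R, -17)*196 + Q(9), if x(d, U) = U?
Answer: -23319/7 ≈ -3331.3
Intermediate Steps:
T(M, J) = 4 + J² (T(M, J) = J² + 4 = 4 + J²)
Q(G) = (1 + G)/(5 + G) (Q(G) = (G + 1²)/(G + (4 + (-1)²)) = (G + 1)/(G + (4 + 1)) = (1 + G)/(G + 5) = (1 + G)/(5 + G))
x(R, -17)*196 + Q(9) = -17*196 + (1 + 9)/(5 + 9) = -3332 + 10/14 = -3332 + (1/14)*10 = -3332 + 5/7 = -23319/7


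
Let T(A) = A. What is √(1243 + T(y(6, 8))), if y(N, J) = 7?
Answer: 25*√2 ≈ 35.355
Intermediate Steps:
√(1243 + T(y(6, 8))) = √(1243 + 7) = √1250 = 25*√2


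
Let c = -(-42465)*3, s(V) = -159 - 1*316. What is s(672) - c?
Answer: -127870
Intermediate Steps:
s(V) = -475 (s(V) = -159 - 316 = -475)
c = 127395 (c = -745*(-171) = 127395)
s(672) - c = -475 - 1*127395 = -475 - 127395 = -127870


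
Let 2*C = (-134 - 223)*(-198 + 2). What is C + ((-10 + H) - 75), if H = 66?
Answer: 34967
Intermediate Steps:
C = 34986 (C = ((-134 - 223)*(-198 + 2))/2 = (-357*(-196))/2 = (½)*69972 = 34986)
C + ((-10 + H) - 75) = 34986 + ((-10 + 66) - 75) = 34986 + (56 - 75) = 34986 - 19 = 34967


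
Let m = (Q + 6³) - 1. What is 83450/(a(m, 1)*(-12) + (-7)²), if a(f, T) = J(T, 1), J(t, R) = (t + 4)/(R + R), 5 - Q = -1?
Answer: 83450/19 ≈ 4392.1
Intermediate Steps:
Q = 6 (Q = 5 - 1*(-1) = 5 + 1 = 6)
m = 221 (m = (6 + 6³) - 1 = (6 + 216) - 1 = 222 - 1 = 221)
J(t, R) = (4 + t)/(2*R) (J(t, R) = (4 + t)/((2*R)) = (4 + t)*(1/(2*R)) = (4 + t)/(2*R))
a(f, T) = 2 + T/2 (a(f, T) = (½)*(4 + T)/1 = (½)*1*(4 + T) = 2 + T/2)
83450/(a(m, 1)*(-12) + (-7)²) = 83450/((2 + (½)*1)*(-12) + (-7)²) = 83450/((2 + ½)*(-12) + 49) = 83450/((5/2)*(-12) + 49) = 83450/(-30 + 49) = 83450/19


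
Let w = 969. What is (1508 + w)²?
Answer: 6135529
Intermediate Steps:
(1508 + w)² = (1508 + 969)² = 2477² = 6135529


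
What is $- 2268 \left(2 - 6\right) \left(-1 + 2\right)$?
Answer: $9072$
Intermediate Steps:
$- 2268 \left(2 - 6\right) \left(-1 + 2\right) = - 2268 \left(2 - 6\right) 1 = - 2268 \left(\left(-4\right) 1\right) = \left(-2268\right) \left(-4\right) = 9072$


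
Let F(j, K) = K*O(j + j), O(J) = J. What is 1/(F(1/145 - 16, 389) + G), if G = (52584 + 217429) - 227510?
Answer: 145/4358753 ≈ 3.3266e-5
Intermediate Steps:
G = 42503 (G = 270013 - 227510 = 42503)
F(j, K) = 2*K*j (F(j, K) = K*(j + j) = K*(2*j) = 2*K*j)
1/(F(1/145 - 16, 389) + G) = 1/(2*389*(1/145 - 16) + 42503) = 1/(2*389*(-2319/145) + 42503) = 1/(-1804182/145 + 42503) = 1/(4358753/145) = 145/4358753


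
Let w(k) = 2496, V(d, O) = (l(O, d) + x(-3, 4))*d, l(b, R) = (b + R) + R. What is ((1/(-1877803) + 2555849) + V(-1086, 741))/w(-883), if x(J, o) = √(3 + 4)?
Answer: 964701339593/585874536 - 181*√7/416 ≈ 1645.4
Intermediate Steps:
x(J, o) = √7
l(b, R) = b + 2*R (l(b, R) = (R + b) + R = b + 2*R)
V(d, O) = d*(O + √7 + 2*d) (V(d, O) = ((O + 2*d) + √7)*d = (O + √7 + 2*d)*d = d*(O + √7 + 2*d))
((1/(-1877803) + 2555849) + V(-1086, 741))/w(-883) = ((1/(-1877803) + 2555849) - 1086*(741 + √7 + 2*(-1086)))/2496 = ((-1/1877803 + 2555849) - 1086*(741 + √7 - 2172))*(1/2496) = (4799380919746/1877803 - 1086*(-1431 + √7))*(1/2496) = (4799380919746/1877803 + (1554066 - 1086*√7))*(1/2496) = (7717610716744/1877803 - 1086*√7)*(1/2496) = 964701339593/585874536 - 181*√7/416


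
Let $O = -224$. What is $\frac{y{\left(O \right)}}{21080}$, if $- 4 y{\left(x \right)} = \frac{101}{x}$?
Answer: $\frac{101}{18887680} \approx 5.3474 \cdot 10^{-6}$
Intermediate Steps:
$y{\left(x \right)} = - \frac{101}{4 x}$ ($y{\left(x \right)} = - \frac{101 \frac{1}{x}}{4} = - \frac{101}{4 x}$)
$\frac{y{\left(O \right)}}{21080} = \frac{\left(- \frac{101}{4}\right) \frac{1}{-224}}{21080} = \left(- \frac{101}{4}\right) \left(- \frac{1}{224}\right) \frac{1}{21080} = \frac{101}{896} \cdot \frac{1}{21080} = \frac{101}{18887680}$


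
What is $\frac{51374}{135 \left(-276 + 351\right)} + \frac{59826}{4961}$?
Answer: $\frac{860604664}{50230125} \approx 17.133$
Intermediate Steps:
$\frac{51374}{135 \left(-276 + 351\right)} + \frac{59826}{4961} = \frac{51374}{135 \cdot 75} + 59826 \cdot \frac{1}{4961} = \frac{51374}{10125} + \frac{59826}{4961} = \frac{860604664}{50230125}$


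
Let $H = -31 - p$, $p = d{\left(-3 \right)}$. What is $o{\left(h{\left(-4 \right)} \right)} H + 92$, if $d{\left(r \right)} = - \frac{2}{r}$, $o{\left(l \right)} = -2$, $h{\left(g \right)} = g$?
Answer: $\frac{466}{3} \approx 155.33$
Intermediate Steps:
$p = \frac{2}{3}$ ($p = - \frac{2}{-3} = \left(-2\right) \left(- \frac{1}{3}\right) = \frac{2}{3} \approx 0.66667$)
$H = - \frac{95}{3}$ ($H = -31 - \frac{2}{3} = - \frac{95}{3} \approx -31.667$)
$o{\left(h{\left(-4 \right)} \right)} H + 92 = \left(-2\right) \left(- \frac{95}{3}\right) + 92 = \frac{190}{3} + 92 = \frac{466}{3}$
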